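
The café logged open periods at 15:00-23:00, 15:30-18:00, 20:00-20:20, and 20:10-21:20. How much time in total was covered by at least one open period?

8 h

Merged: 15:00–23:00.
Length: 8 h.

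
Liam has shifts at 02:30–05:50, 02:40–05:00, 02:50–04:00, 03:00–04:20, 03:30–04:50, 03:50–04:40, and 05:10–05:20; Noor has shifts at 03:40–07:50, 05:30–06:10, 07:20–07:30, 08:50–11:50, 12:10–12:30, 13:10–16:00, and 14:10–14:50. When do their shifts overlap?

03:40–05:50

A, merged: 02:30–05:50.
B, merged: 03:40–07:50, 08:50–11:50, 12:10–12:30, 13:10–16:00.
02:30–05:50 meets the second set on 03:40–05:50.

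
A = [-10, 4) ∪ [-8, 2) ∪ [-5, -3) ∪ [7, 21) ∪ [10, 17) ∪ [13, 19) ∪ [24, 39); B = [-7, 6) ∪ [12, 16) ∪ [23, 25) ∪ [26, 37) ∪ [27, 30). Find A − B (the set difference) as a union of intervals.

Merge the first list: [-10, 4), [7, 21), [24, 39).
Merge the second list: [-7, 6), [12, 16), [23, 25), [26, 37).
[-10, 4) minus B → [-10, -7).
[7, 21) minus B → [7, 12), [16, 21).
[24, 39) minus B → [25, 26), [37, 39).

[-10, -7) ∪ [7, 12) ∪ [16, 21) ∪ [25, 26) ∪ [37, 39)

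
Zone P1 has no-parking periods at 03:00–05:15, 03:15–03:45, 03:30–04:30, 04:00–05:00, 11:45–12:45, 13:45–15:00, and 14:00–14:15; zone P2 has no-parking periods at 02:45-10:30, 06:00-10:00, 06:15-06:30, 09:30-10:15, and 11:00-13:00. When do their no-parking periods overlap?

03:00–05:15, 11:45–12:45

First set merges to 03:00–05:15, 11:45–12:45, 13:45–15:00.
Second set merges to 02:45–10:30, 11:00–13:00.
03:00–05:15 ∩ B → 03:00–05:15.
11:45–12:45 ∩ B → 11:45–12:45.
13:45–15:00 meets no B interval.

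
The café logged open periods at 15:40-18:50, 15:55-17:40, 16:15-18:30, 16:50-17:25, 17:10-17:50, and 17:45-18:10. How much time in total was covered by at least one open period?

Merged: 15:40-18:50.
Length: 3 h 10 min.

3 h 10 min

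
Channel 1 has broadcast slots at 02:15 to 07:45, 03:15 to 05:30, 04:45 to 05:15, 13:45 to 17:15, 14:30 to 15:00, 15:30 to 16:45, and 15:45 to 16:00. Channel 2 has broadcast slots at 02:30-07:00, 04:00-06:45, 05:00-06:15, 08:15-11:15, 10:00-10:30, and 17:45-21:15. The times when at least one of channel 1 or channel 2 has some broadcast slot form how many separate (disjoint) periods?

A, merged: 02:15–07:45, 13:45–17:15.
B, merged: 02:30–07:00, 08:15–11:15, 17:45–21:15.
A ∪ B = 02:15–07:45, 08:15–11:15, 13:45–17:15, 17:45–21:15.
That is 4 disjoint pieces.

4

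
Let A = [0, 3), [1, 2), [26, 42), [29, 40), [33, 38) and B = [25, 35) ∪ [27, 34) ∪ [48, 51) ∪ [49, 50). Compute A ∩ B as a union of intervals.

A, merged: [0, 3), [26, 42).
B, merged: [25, 35), [48, 51).
[0, 3) meets no B interval.
[26, 42) ∩ B → [26, 35).

[26, 35)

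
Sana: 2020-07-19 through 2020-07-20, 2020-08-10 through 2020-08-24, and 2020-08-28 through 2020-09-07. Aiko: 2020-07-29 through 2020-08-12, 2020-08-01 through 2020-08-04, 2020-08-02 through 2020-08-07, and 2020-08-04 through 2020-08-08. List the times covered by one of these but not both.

Merge the second list: 2020-07-29 through 2020-08-12.
A but not B: 2020-07-19 through 2020-07-20, 2020-08-13 through 2020-08-24, 2020-08-28 through 2020-09-07.
B but not A: 2020-07-29 through 2020-08-09.
Combining gives A △ B.

2020-07-19 through 2020-07-20, 2020-07-29 through 2020-08-09, 2020-08-13 through 2020-08-24, 2020-08-28 through 2020-09-07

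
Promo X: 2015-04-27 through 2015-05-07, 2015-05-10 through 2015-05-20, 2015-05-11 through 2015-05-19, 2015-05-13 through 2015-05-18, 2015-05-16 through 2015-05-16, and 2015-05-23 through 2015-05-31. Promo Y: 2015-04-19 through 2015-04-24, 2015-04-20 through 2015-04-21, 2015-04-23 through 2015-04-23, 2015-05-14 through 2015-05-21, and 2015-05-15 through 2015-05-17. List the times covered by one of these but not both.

2015-04-19 through 2015-04-24, 2015-04-27 through 2015-05-07, 2015-05-10 through 2015-05-13, 2015-05-21 through 2015-05-21, 2015-05-23 through 2015-05-31

First set merges to 2015-04-27 through 2015-05-07, 2015-05-10 through 2015-05-20, 2015-05-23 through 2015-05-31.
Second set merges to 2015-04-19 through 2015-04-24, 2015-05-14 through 2015-05-21.
A \ B = 2015-04-27 through 2015-05-07, 2015-05-10 through 2015-05-13, 2015-05-23 through 2015-05-31.
B \ A = 2015-04-19 through 2015-04-24, 2015-05-21 through 2015-05-21.
Union of the two gives the symmetric difference.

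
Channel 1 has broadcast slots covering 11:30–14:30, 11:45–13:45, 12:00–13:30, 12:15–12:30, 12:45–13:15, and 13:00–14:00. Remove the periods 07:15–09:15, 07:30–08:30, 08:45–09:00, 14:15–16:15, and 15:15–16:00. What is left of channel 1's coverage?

A, merged: 11:30–14:30.
B, merged: 07:15–09:15, 14:15–16:15.
11:30–14:30 \ B = 11:30–14:15.

11:30–14:15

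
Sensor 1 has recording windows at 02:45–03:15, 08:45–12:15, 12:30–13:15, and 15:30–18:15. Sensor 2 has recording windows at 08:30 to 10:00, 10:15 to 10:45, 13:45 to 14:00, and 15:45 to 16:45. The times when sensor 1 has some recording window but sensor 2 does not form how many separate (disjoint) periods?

A \ B = 02:45–03:15, 10:00–10:15, 10:45–12:15, 12:30–13:15, 15:30–15:45, 16:45–18:15.
That is 6 disjoint pieces.

6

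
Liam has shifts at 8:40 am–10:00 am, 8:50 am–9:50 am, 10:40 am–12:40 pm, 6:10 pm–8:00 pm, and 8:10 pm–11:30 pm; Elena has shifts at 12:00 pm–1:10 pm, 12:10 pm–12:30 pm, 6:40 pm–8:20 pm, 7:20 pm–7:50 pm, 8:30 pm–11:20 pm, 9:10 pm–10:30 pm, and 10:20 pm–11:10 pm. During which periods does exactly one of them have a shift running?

8:40 am–10:00 am, 10:40 am–12:00 pm, 12:40 pm–1:10 pm, 6:10 pm–6:40 pm, 8:00 pm–8:10 pm, 8:20 pm–8:30 pm, 11:20 pm–11:30 pm

A, merged: 8:40 am–10:00 am, 10:40 am–12:40 pm, 6:10 pm–8:00 pm, 8:10 pm–11:30 pm.
B, merged: 12:00 pm–1:10 pm, 6:40 pm–8:20 pm, 8:30 pm–11:20 pm.
A \ B = 8:40 am–10:00 am, 10:40 am–12:00 pm, 6:10 pm–6:40 pm, 8:20 pm–8:30 pm, 11:20 pm–11:30 pm.
B \ A = 12:40 pm–1:10 pm, 8:00 pm–8:10 pm.
Union of the two gives the symmetric difference.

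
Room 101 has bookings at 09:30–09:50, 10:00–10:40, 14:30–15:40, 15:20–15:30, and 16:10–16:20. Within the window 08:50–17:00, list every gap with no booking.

After merging, the occupied span is 09:30-09:50, 10:00-10:40, 14:30-15:40, 16:10-16:20.
Uncovered inside 08:50-17:00: 08:50-09:30, 09:50-10:00, 10:40-14:30, 15:40-16:10, 16:20-17:00.

08:50-09:30, 09:50-10:00, 10:40-14:30, 15:40-16:10, 16:20-17:00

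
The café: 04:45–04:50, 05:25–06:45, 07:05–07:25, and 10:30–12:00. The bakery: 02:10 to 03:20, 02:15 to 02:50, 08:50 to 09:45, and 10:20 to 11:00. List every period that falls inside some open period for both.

10:30–11:00

Merge the second list: 02:10–03:20, 08:50–09:45, 10:20–11:00.
04:45–04:50: no overlap with the second set.
05:25–06:45: no overlap with the second set.
07:05–07:25: no overlap with the second set.
10:30–12:00 meets the second set on 10:30–11:00.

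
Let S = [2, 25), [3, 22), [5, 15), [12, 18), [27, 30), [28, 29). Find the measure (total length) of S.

26

Merged: [2, 25), [27, 30).
Lengths: 23 + 3 = 26.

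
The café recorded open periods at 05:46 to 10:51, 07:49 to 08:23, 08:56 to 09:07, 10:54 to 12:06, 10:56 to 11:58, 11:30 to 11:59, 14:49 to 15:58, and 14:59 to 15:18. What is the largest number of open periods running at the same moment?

3

Walk the sorted start/end points keeping a running depth.
The depth first hits 3 at 11:30.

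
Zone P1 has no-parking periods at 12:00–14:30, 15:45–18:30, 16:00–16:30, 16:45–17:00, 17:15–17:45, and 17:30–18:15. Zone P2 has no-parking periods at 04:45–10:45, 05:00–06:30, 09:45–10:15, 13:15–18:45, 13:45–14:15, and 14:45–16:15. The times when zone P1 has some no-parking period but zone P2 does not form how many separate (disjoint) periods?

1

First set merges to 12:00–14:30, 15:45–18:30.
Second set merges to 04:45–10:45, 13:15–18:45.
A \ B = 12:00–13:15.
That is 1 disjoint piece.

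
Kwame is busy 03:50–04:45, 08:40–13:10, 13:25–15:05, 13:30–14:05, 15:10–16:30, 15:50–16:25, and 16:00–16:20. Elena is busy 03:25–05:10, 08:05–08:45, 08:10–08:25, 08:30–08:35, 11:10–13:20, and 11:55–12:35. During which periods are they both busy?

Merge the first list: 03:50–04:45, 08:40–13:10, 13:25–15:05, 15:10–16:30.
Merge the second list: 03:25–05:10, 08:05–08:45, 11:10–13:20.
03:50–04:45 meets the second set on 03:50–04:45.
08:40–13:10 meets the second set on 08:40–08:45, 11:10–13:10.
13:25–15:05: no overlap with the second set.
15:10–16:30: no overlap with the second set.

03:50–04:45, 08:40–08:45, 11:10–13:10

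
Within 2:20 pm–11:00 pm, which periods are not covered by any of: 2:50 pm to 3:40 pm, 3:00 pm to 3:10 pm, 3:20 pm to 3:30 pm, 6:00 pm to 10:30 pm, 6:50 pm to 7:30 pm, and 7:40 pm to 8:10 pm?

2:20 pm–2:50 pm, 3:40 pm–6:00 pm, 10:30 pm–11:00 pm

The merged coverage is 2:50 pm–3:40 pm, 6:00 pm–10:30 pm.
Gaps within 2:20 pm–11:00 pm: 2:20 pm–2:50 pm, 3:40 pm–6:00 pm, 10:30 pm–11:00 pm.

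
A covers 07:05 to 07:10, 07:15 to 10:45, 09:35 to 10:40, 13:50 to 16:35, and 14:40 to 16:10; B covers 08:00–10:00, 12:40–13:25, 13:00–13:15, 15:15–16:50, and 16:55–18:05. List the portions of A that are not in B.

07:05–07:10, 07:15–08:00, 10:00–10:45, 13:50–15:15

A, merged: 07:05–07:10, 07:15–10:45, 13:50–16:35.
B, merged: 08:00–10:00, 12:40–13:25, 15:15–16:50, 16:55–18:05.
07:05–07:10: no B overlap → unchanged.
07:15–10:45 minus B → 07:15–08:00, 10:00–10:45.
13:50–16:35 minus B → 13:50–15:15.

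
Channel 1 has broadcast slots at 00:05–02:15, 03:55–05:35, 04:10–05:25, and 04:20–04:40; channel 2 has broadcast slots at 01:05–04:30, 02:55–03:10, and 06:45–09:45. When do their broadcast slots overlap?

01:05–02:15, 03:55–04:30

Merge the first list: 00:05–02:15, 03:55–05:35.
Merge the second list: 01:05–04:30, 06:45–09:45.
00:05–02:15 overlaps B on 01:05–02:15.
03:55–05:35 overlaps B on 03:55–04:30.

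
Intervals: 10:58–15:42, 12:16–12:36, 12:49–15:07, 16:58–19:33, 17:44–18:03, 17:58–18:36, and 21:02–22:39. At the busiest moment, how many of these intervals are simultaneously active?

Walk the sorted start/end points keeping a running depth.
The depth first hits 3 at 17:58.

3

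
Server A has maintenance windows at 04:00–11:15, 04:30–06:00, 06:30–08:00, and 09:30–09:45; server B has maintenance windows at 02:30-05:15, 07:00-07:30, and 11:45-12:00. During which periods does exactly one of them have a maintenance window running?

A, merged: 04:00–11:15.
Only in the first: 05:15–07:00, 07:30–11:15.
Only in the second: 02:30–04:00, 11:45–12:00.
Together these are the periods covered by exactly one.

02:30–04:00, 05:15–07:00, 07:30–11:15, 11:45–12:00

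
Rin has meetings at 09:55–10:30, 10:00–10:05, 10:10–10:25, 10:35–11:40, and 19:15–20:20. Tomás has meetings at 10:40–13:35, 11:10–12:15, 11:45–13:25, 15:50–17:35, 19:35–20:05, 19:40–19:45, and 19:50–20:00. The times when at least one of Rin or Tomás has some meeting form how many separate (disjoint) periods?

4

A, merged: 09:55–10:30, 10:35–11:40, 19:15–20:20.
B, merged: 10:40–13:35, 15:50–17:35, 19:35–20:05.
A ∪ B = 09:55–10:30, 10:35–13:35, 15:50–17:35, 19:15–20:20.
That is 4 disjoint pieces.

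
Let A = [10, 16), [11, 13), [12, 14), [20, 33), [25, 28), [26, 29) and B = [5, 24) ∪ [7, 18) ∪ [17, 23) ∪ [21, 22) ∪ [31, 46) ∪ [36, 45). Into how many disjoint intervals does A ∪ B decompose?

1

A, merged: [10, 16), [20, 33).
B, merged: [5, 24), [31, 46).
A ∪ B = [5, 46).
That is 1 disjoint piece.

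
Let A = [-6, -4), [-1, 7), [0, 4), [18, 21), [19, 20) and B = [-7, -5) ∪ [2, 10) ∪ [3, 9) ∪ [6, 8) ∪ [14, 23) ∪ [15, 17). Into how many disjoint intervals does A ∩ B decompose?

Merge the first list: [-6, -4), [-1, 7), [18, 21).
Merge the second list: [-7, -5), [2, 10), [14, 23).
A ∩ B = [-6, -5), [2, 7), [18, 21).
That is 3 disjoint pieces.

3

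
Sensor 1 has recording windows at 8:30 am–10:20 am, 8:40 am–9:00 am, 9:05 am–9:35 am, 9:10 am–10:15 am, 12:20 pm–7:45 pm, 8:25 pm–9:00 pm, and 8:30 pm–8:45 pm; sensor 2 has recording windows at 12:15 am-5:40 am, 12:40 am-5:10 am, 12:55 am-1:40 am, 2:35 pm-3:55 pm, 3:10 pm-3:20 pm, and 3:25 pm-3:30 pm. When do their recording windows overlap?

2:35 pm-3:55 pm

Merge the first list: 8:30 am-10:20 am, 12:20 pm-7:45 pm, 8:25 pm-9:00 pm.
Merge the second list: 12:15 am-5:40 am, 2:35 pm-3:55 pm.
8:30 am-10:20 am: no overlap with the second set.
12:20 pm-7:45 pm meets the second set on 2:35 pm-3:55 pm.
8:25 pm-9:00 pm: no overlap with the second set.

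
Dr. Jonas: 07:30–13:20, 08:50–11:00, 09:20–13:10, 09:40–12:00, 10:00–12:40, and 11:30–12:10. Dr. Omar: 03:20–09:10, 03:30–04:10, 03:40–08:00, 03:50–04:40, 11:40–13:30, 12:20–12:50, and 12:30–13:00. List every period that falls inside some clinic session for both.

07:30–09:10, 11:40–13:20

First set merges to 07:30–13:20.
Second set merges to 03:20–09:10, 11:40–13:30.
07:30–13:20 overlaps B on 07:30–09:10, 11:40–13:20.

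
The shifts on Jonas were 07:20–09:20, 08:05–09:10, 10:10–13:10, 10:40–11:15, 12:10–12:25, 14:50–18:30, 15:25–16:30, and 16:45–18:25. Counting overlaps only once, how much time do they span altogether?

Merged: 07:20–09:20, 10:10–13:10, 14:50–18:30.
Lengths: 2 h + 3 h + 3 h 40 min = 8 h 40 min.

8 h 40 min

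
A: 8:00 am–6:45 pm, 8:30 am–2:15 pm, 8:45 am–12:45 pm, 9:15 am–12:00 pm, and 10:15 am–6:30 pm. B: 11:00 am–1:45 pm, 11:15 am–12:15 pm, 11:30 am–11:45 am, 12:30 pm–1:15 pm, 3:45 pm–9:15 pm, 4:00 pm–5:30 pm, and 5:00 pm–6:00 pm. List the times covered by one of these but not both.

First set merges to 8:00 am-6:45 pm.
Second set merges to 11:00 am-1:45 pm, 3:45 pm-9:15 pm.
Only in the first: 8:00 am-11:00 am, 1:45 pm-3:45 pm.
Only in the second: 6:45 pm-9:15 pm.
Together these are the periods covered by exactly one.

8:00 am-11:00 am, 1:45 pm-3:45 pm, 6:45 pm-9:15 pm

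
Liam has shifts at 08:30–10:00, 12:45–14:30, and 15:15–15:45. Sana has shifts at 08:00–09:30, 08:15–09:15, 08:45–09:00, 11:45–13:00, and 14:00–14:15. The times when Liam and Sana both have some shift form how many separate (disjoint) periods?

3

Second set merges to 08:00-09:30, 11:45-13:00, 14:00-14:15.
A ∩ B = 08:30-09:30, 12:45-13:00, 14:00-14:15.
That is 3 disjoint pieces.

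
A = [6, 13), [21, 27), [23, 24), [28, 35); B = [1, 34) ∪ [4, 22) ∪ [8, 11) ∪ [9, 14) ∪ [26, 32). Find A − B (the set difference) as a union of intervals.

[34, 35)

Merge the first list: [6, 13), [21, 27), [28, 35).
Merge the second list: [1, 34).
[6, 13): fully covered by B → removed.
[21, 27): fully covered by B → removed.
[28, 35) minus B → [34, 35).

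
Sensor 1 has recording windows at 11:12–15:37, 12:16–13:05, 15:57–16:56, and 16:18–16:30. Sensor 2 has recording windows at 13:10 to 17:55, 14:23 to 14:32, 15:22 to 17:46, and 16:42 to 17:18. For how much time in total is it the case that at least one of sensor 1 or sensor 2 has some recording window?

6 h 43 min

First set merges to 11:12-15:37, 15:57-16:56.
Second set merges to 13:10-17:55.
A ∪ B = 11:12-17:55.
Total: 6 h 43 min.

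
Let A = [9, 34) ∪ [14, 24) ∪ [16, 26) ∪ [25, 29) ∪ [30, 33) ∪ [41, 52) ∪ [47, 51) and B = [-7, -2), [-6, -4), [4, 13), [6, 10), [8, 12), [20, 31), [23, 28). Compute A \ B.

[13, 20) ∪ [31, 34) ∪ [41, 52)

Merge the first list: [9, 34), [41, 52).
Merge the second list: [-7, -2), [4, 13), [20, 31).
[9, 34) minus B → [13, 20), [31, 34).
[41, 52): no B overlap → unchanged.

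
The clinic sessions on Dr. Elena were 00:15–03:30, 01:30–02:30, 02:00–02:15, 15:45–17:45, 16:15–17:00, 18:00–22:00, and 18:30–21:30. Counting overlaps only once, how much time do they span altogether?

Merged: 00:15–03:30, 15:45–17:45, 18:00–22:00.
Lengths: 3 h 15 min + 2 h + 4 h = 9 h 15 min.

9 h 15 min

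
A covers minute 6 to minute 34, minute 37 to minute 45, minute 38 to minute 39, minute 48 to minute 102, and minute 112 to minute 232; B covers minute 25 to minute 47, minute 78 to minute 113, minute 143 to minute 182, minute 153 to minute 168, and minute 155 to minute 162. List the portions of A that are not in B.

minute 6 to minute 25, minute 48 to minute 78, minute 113 to minute 143, minute 182 to minute 232

Merge the first list: minute 6 to minute 34, minute 37 to minute 45, minute 48 to minute 102, minute 112 to minute 232.
Merge the second list: minute 25 to minute 47, minute 78 to minute 113, minute 143 to minute 182.
minute 6 to minute 34 \ B = minute 6 to minute 25.
minute 37 to minute 45: entirely removed.
minute 48 to minute 102 \ B = minute 48 to minute 78.
minute 112 to minute 232 \ B = minute 113 to minute 143, minute 182 to minute 232.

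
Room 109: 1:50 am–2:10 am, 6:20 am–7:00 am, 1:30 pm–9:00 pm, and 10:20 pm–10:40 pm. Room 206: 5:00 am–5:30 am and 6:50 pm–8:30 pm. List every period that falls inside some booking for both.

1:50 am–2:10 am falls entirely outside B.
6:20 am–7:00 am falls entirely outside B.
1:30 pm–9:00 pm overlaps B on 6:50 pm–8:30 pm.
10:20 pm–10:40 pm falls entirely outside B.

6:50 pm–8:30 pm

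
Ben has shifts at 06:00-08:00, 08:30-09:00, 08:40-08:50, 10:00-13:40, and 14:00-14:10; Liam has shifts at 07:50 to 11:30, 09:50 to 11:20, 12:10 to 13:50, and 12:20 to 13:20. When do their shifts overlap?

07:50-08:00, 08:30-09:00, 10:00-11:30, 12:10-13:40

First set merges to 06:00-08:00, 08:30-09:00, 10:00-13:40, 14:00-14:10.
Second set merges to 07:50-11:30, 12:10-13:50.
06:00-08:00 ∩ B → 07:50-08:00.
08:30-09:00 ∩ B → 08:30-09:00.
10:00-13:40 ∩ B → 10:00-11:30, 12:10-13:40.
14:00-14:10 meets no B interval.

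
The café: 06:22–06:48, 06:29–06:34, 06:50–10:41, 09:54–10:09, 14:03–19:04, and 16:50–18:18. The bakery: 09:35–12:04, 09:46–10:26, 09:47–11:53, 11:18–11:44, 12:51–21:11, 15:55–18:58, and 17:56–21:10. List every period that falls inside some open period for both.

A, merged: 06:22–06:48, 06:50–10:41, 14:03–19:04.
B, merged: 09:35–12:04, 12:51–21:11.
06:22–06:48 falls entirely outside B.
06:50–10:41 overlaps B on 09:35–10:41.
14:03–19:04 overlaps B on 14:03–19:04.

09:35–10:41, 14:03–19:04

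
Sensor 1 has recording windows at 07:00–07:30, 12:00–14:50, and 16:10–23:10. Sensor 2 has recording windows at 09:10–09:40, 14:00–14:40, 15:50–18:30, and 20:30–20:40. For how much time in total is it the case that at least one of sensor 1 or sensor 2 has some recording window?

11 h 10 min

A ∪ B = 07:00–07:30, 09:10–09:40, 12:00–14:50, 15:50–23:10.
Total: 30 min + 30 min + 2 h 50 min + 7 h 20 min = 11 h 10 min.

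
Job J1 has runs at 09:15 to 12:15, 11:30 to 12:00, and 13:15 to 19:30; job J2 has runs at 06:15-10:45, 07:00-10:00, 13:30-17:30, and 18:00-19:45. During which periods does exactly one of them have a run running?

06:15–09:15, 10:45–12:15, 13:15–13:30, 17:30–18:00, 19:30–19:45

First set merges to 09:15–12:15, 13:15–19:30.
Second set merges to 06:15–10:45, 13:30–17:30, 18:00–19:45.
Only in the first: 10:45–12:15, 13:15–13:30, 17:30–18:00.
Only in the second: 06:15–09:15, 19:30–19:45.
Together these are the periods covered by exactly one.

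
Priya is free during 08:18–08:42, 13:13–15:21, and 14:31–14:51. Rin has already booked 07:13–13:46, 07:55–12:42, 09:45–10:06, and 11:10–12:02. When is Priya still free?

13:46–15:21

Merge the first list: 08:18–08:42, 13:13–15:21.
Merge the second list: 07:13–13:46.
08:18–08:42: fully covered by B → removed.
13:13–15:21 minus B → 13:46–15:21.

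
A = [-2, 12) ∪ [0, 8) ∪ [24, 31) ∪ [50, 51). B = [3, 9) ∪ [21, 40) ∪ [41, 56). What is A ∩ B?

A, merged: [-2, 12), [24, 31), [50, 51).
[-2, 12) ∩ B → [3, 9).
[24, 31) ∩ B → [24, 31).
[50, 51) ∩ B → [50, 51).

[3, 9) ∪ [24, 31) ∪ [50, 51)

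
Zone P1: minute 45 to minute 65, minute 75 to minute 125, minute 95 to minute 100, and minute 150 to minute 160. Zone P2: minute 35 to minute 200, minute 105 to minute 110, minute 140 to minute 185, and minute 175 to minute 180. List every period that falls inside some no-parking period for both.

minute 45 to minute 65, minute 75 to minute 125, minute 150 to minute 160

First set merges to minute 45 to minute 65, minute 75 to minute 125, minute 150 to minute 160.
Second set merges to minute 35 to minute 200.
minute 45 to minute 65 meets the second set on minute 45 to minute 65.
minute 75 to minute 125 meets the second set on minute 75 to minute 125.
minute 150 to minute 160 meets the second set on minute 150 to minute 160.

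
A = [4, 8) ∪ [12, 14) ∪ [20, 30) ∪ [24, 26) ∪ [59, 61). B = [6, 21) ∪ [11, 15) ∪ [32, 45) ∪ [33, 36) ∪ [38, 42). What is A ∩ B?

[6, 8) ∪ [12, 14) ∪ [20, 21)

Merge the first list: [4, 8), [12, 14), [20, 30), [59, 61).
Merge the second list: [6, 21), [32, 45).
[4, 8) overlaps B on [6, 8).
[12, 14) overlaps B on [12, 14).
[20, 30) overlaps B on [20, 21).
[59, 61) falls entirely outside B.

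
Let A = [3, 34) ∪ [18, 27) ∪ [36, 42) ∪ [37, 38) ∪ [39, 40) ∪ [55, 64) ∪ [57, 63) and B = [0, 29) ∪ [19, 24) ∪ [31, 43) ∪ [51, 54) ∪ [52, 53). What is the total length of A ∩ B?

A, merged: [3, 34), [36, 42), [55, 64).
B, merged: [0, 29), [31, 43), [51, 54).
A ∩ B = [3, 29), [31, 34), [36, 42).
Total: 26 + 3 + 6 = 35.

35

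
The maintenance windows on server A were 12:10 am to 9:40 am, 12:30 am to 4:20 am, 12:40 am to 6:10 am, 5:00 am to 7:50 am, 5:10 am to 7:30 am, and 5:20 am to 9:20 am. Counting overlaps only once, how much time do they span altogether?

Merged: 12:10 am–9:40 am.
Length: 9 h 30 min.

9 h 30 min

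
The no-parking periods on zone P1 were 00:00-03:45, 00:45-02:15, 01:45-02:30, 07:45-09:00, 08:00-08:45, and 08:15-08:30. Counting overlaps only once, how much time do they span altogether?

5 h

Merged: 00:00-03:45, 07:45-09:00.
Lengths: 3 h 45 min + 1 h 15 min = 5 h.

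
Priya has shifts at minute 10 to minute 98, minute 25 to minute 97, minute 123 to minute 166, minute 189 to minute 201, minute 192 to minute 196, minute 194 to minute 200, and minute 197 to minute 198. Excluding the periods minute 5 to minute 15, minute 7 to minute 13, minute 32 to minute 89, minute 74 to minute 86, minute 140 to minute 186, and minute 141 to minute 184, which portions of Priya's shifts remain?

minute 15 to minute 32, minute 89 to minute 98, minute 123 to minute 140, minute 189 to minute 201

Merge the first list: minute 10 to minute 98, minute 123 to minute 166, minute 189 to minute 201.
Merge the second list: minute 5 to minute 15, minute 32 to minute 89, minute 140 to minute 186.
minute 10 to minute 98 \ B = minute 15 to minute 32, minute 89 to minute 98.
minute 123 to minute 166 \ B = minute 123 to minute 140.
minute 189 to minute 201: nothing removed.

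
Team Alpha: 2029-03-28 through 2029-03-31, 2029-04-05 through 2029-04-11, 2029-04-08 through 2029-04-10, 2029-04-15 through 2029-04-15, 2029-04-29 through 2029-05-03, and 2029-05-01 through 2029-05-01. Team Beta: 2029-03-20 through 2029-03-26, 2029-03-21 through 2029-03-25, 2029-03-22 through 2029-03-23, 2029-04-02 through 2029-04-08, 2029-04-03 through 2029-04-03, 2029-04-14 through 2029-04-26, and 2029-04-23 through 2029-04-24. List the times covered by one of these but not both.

A, merged: 2029-03-28 through 2029-03-31, 2029-04-05 through 2029-04-11, 2029-04-15 through 2029-04-15, 2029-04-29 through 2029-05-03.
B, merged: 2029-03-20 through 2029-03-26, 2029-04-02 through 2029-04-08, 2029-04-14 through 2029-04-26.
A \ B = 2029-03-28 through 2029-03-31, 2029-04-09 through 2029-04-11, 2029-04-29 through 2029-05-03.
B \ A = 2029-03-20 through 2029-03-26, 2029-04-02 through 2029-04-04, 2029-04-14 through 2029-04-14, 2029-04-16 through 2029-04-26.
Union of the two gives the symmetric difference.

2029-03-20 through 2029-03-26, 2029-03-28 through 2029-03-31, 2029-04-02 through 2029-04-04, 2029-04-09 through 2029-04-11, 2029-04-14 through 2029-04-14, 2029-04-16 through 2029-04-26, 2029-04-29 through 2029-05-03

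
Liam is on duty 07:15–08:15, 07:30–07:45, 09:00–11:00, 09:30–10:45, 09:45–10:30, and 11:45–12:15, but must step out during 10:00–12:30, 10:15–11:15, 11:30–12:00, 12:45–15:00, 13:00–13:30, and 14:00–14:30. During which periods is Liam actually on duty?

First set merges to 07:15–08:15, 09:00–11:00, 11:45–12:15.
Second set merges to 10:00–12:30, 12:45–15:00.
07:15–08:15: nothing removed.
09:00–11:00 \ B = 09:00–10:00.
11:45–12:15: entirely removed.

07:15–08:15, 09:00–10:00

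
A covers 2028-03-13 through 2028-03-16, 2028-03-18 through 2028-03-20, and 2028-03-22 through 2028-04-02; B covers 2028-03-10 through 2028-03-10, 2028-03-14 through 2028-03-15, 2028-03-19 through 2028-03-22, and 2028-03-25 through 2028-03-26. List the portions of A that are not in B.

2028-03-13 through 2028-03-16 \ B = 2028-03-13 through 2028-03-13, 2028-03-16 through 2028-03-16.
2028-03-18 through 2028-03-20 \ B = 2028-03-18 through 2028-03-18.
2028-03-22 through 2028-04-02 \ B = 2028-03-23 through 2028-03-24, 2028-03-27 through 2028-04-02.

2028-03-13 through 2028-03-13, 2028-03-16 through 2028-03-16, 2028-03-18 through 2028-03-18, 2028-03-23 through 2028-03-24, 2028-03-27 through 2028-04-02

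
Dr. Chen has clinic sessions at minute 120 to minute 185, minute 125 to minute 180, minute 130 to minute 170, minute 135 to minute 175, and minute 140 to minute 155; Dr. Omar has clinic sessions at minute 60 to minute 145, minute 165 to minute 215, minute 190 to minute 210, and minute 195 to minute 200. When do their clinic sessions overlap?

First set merges to minute 120 to minute 185.
Second set merges to minute 60 to minute 145, minute 165 to minute 215.
minute 120 to minute 185 overlaps B on minute 120 to minute 145, minute 165 to minute 185.

minute 120 to minute 145, minute 165 to minute 185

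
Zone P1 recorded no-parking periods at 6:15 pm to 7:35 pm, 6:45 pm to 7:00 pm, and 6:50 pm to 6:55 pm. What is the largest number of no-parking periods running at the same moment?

3

Sweep endpoints in order; track running count of active intervals.
Peak of 3 reached at 6:50 pm.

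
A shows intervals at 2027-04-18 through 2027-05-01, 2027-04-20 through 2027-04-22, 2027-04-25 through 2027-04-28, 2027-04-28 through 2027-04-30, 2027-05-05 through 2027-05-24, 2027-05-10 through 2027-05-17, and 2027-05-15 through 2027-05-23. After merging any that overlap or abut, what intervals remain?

2027-04-20 through 2027-04-22 overlaps/touches 2027-04-18 through 2027-05-01 → extend to 2027-04-18 through 2027-05-01.
2027-04-25 through 2027-04-28 overlaps/touches 2027-04-18 through 2027-05-01 → extend to 2027-04-18 through 2027-05-01.
2027-04-28 through 2027-04-30 overlaps/touches 2027-04-18 through 2027-05-01 → extend to 2027-04-18 through 2027-05-01.
2027-05-05 through 2027-05-24 is disjoint → start new block.
2027-05-10 through 2027-05-17 overlaps/touches 2027-05-05 through 2027-05-24 → extend to 2027-05-05 through 2027-05-24.
2027-05-15 through 2027-05-23 overlaps/touches 2027-05-05 through 2027-05-24 → extend to 2027-05-05 through 2027-05-24.

2027-04-18 through 2027-05-01, 2027-05-05 through 2027-05-24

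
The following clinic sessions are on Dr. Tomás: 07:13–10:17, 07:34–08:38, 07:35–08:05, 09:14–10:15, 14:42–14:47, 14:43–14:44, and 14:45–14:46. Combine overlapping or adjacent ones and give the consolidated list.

07:34-08:38 overlaps/touches 07:13-10:17 → extend to 07:13-10:17.
07:35-08:05 overlaps/touches 07:13-10:17 → extend to 07:13-10:17.
09:14-10:15 overlaps/touches 07:13-10:17 → extend to 07:13-10:17.
14:42-14:47 is disjoint → start new block.
14:43-14:44 overlaps/touches 14:42-14:47 → extend to 14:42-14:47.
14:45-14:46 overlaps/touches 14:42-14:47 → extend to 14:42-14:47.

07:13-10:17, 14:42-14:47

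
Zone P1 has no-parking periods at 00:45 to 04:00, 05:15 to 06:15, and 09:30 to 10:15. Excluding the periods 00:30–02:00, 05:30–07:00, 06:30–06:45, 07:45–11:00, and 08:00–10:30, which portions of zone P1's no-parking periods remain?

02:00–04:00, 05:15–05:30

Merge the second list: 00:30–02:00, 05:30–07:00, 07:45–11:00.
00:45–04:00 minus B → 02:00–04:00.
05:15–06:15 minus B → 05:15–05:30.
09:30–10:15: fully covered by B → removed.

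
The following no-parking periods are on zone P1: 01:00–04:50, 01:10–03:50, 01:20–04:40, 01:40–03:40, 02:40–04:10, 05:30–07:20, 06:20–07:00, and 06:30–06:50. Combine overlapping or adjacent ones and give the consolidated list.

01:00–04:50, 05:30–07:20

01:10–03:50 overlaps/touches 01:00–04:50 → extend to 01:00–04:50.
01:20–04:40 overlaps/touches 01:00–04:50 → extend to 01:00–04:50.
01:40–03:40 overlaps/touches 01:00–04:50 → extend to 01:00–04:50.
02:40–04:10 overlaps/touches 01:00–04:50 → extend to 01:00–04:50.
05:30–07:20 is disjoint → start new block.
06:20–07:00 overlaps/touches 05:30–07:20 → extend to 05:30–07:20.
06:30–06:50 overlaps/touches 05:30–07:20 → extend to 05:30–07:20.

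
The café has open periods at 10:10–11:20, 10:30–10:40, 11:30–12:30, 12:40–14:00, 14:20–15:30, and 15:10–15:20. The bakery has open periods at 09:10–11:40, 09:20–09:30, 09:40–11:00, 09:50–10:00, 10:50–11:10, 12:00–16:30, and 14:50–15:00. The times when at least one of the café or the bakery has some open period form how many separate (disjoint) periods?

First set merges to 10:10-11:20, 11:30-12:30, 12:40-14:00, 14:20-15:30.
Second set merges to 09:10-11:40, 12:00-16:30.
A ∪ B = 09:10-16:30.
That is 1 disjoint piece.

1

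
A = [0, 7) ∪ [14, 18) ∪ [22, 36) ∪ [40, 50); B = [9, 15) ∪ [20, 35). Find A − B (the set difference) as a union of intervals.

[0, 7) ∪ [15, 18) ∪ [35, 36) ∪ [40, 50)

[0, 7): no B overlap → unchanged.
[14, 18) minus B → [15, 18).
[22, 36) minus B → [35, 36).
[40, 50): no B overlap → unchanged.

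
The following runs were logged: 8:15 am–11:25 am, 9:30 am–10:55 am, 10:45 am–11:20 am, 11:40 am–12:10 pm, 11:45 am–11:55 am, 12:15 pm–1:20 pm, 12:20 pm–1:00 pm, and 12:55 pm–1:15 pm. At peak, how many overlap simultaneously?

Sweep endpoints in order; track running count of active intervals.
Peak of 3 reached at 10:45 am.

3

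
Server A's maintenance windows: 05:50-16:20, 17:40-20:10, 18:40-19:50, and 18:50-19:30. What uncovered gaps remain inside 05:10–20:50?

Covered (merged): 05:50-16:20, 17:40-20:10.
Uncovered inside 05:10-20:50: 05:10-05:50, 16:20-17:40, 20:10-20:50.

05:10-05:50, 16:20-17:40, 20:10-20:50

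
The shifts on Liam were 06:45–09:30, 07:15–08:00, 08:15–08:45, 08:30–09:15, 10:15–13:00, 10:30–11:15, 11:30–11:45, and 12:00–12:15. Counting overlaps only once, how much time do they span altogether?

Merged: 06:45–09:30, 10:15–13:00.
Lengths: 2 h 45 min + 2 h 45 min = 5 h 30 min.

5 h 30 min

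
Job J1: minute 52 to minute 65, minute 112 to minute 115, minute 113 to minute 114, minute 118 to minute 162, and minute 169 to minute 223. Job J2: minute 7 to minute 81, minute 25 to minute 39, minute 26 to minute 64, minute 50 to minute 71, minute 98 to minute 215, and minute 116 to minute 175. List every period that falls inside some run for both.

Merge the first list: minute 52 to minute 65, minute 112 to minute 115, minute 118 to minute 162, minute 169 to minute 223.
Merge the second list: minute 7 to minute 81, minute 98 to minute 215.
minute 52 to minute 65 meets the second set on minute 52 to minute 65.
minute 112 to minute 115 meets the second set on minute 112 to minute 115.
minute 118 to minute 162 meets the second set on minute 118 to minute 162.
minute 169 to minute 223 meets the second set on minute 169 to minute 215.

minute 52 to minute 65, minute 112 to minute 115, minute 118 to minute 162, minute 169 to minute 215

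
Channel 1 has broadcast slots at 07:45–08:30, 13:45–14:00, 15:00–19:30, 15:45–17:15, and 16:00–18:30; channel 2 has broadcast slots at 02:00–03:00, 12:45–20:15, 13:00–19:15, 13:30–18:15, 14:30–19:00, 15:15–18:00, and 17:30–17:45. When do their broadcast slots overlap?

13:45-14:00, 15:00-19:30

A, merged: 07:45-08:30, 13:45-14:00, 15:00-19:30.
B, merged: 02:00-03:00, 12:45-20:15.
07:45-08:30 falls entirely outside B.
13:45-14:00 overlaps B on 13:45-14:00.
15:00-19:30 overlaps B on 15:00-19:30.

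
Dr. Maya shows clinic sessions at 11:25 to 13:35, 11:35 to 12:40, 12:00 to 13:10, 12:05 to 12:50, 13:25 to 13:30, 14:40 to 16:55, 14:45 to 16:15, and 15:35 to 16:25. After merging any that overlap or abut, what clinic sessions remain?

11:35–12:40 overlaps/touches 11:25–13:35 → extend to 11:25–13:35.
12:00–13:10 overlaps/touches 11:25–13:35 → extend to 11:25–13:35.
12:05–12:50 overlaps/touches 11:25–13:35 → extend to 11:25–13:35.
13:25–13:30 overlaps/touches 11:25–13:35 → extend to 11:25–13:35.
14:40–16:55 is disjoint → start new block.
14:45–16:15 overlaps/touches 14:40–16:55 → extend to 14:40–16:55.
15:35–16:25 overlaps/touches 14:40–16:55 → extend to 14:40–16:55.

11:25–13:35, 14:40–16:55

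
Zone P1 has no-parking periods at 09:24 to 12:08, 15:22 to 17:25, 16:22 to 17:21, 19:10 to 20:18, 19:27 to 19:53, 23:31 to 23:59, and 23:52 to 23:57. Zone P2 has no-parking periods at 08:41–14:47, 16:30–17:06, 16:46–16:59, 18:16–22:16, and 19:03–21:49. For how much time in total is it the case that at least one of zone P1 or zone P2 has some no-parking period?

12 h 37 min

Merge the first list: 09:24–12:08, 15:22–17:25, 19:10–20:18, 23:31–23:59.
Merge the second list: 08:41–14:47, 16:30–17:06, 18:16–22:16.
A ∪ B = 08:41–14:47, 15:22–17:25, 18:16–22:16, 23:31–23:59.
Total: 6 h 6 min + 2 h 3 min + 4 h + 28 min = 12 h 37 min.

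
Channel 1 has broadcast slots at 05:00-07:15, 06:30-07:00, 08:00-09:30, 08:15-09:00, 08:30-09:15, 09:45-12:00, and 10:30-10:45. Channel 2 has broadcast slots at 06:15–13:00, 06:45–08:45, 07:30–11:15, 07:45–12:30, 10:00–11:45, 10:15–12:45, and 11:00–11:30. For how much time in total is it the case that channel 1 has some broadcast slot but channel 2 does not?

A, merged: 05:00–07:15, 08:00–09:30, 09:45–12:00.
B, merged: 06:15–13:00.
A \ B = 05:00–06:15.
Total: 1 h 15 min.

1 h 15 min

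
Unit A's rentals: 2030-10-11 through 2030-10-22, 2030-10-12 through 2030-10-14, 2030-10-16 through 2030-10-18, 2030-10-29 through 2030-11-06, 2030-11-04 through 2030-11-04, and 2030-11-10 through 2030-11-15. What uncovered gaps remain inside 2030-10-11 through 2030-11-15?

2030-10-23 through 2030-10-28, 2030-11-07 through 2030-11-09

After merging, the occupied span is 2030-10-11 through 2030-10-22, 2030-10-29 through 2030-11-06, 2030-11-10 through 2030-11-15.
Complement within 2030-10-11 through 2030-11-15: 2030-10-23 through 2030-10-28, 2030-11-07 through 2030-11-09.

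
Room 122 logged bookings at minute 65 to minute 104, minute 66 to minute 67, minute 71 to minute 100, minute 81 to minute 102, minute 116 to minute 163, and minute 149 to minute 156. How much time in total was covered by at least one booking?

86 minutes

Merged: minute 65 to minute 104, minute 116 to minute 163.
Lengths: 39 minutes + 47 minutes = 86 minutes.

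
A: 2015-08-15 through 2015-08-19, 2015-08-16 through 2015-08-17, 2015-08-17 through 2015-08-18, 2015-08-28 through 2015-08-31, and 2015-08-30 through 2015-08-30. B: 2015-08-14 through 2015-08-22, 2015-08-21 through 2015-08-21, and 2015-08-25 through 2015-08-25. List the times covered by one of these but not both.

Merge the first list: 2015-08-15 through 2015-08-19, 2015-08-28 through 2015-08-31.
Merge the second list: 2015-08-14 through 2015-08-22, 2015-08-25 through 2015-08-25.
Only in the first: 2015-08-28 through 2015-08-31.
Only in the second: 2015-08-14 through 2015-08-14, 2015-08-20 through 2015-08-22, 2015-08-25 through 2015-08-25.
Together these are the periods covered by exactly one.

2015-08-14 through 2015-08-14, 2015-08-20 through 2015-08-22, 2015-08-25 through 2015-08-25, 2015-08-28 through 2015-08-31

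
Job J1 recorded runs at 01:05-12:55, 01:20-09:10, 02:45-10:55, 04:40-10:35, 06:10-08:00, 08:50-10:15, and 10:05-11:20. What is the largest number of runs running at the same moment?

5

Walk the sorted start/end points keeping a running depth.
The depth first hits 5 at 06:10.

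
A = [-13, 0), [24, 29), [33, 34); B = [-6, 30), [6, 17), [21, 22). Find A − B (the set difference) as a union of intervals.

[-13, -6) ∪ [33, 34)

Merge the second list: [-6, 30).
[-13, 0) minus B → [-13, -6).
[24, 29): fully covered by B → removed.
[33, 34): no B overlap → unchanged.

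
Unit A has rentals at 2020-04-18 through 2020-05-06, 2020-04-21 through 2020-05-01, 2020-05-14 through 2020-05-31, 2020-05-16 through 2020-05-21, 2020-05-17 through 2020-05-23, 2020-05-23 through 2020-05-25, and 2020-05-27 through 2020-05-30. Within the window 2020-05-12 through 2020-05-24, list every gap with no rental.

2020-05-12 through 2020-05-13

Covered (merged): 2020-04-18 through 2020-05-06, 2020-05-14 through 2020-05-31.
Complement within 2020-05-12 through 2020-05-24: 2020-05-12 through 2020-05-13.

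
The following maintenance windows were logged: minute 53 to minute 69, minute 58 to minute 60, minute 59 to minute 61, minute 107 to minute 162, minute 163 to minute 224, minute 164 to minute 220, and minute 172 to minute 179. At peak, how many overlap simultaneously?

3

At minute 59, 3 of the intervals are simultaneously active.
No point has more.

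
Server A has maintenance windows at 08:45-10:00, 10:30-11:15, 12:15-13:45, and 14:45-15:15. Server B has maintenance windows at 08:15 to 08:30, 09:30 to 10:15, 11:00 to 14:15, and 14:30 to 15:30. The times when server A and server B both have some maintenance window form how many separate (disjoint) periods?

4

A ∩ B = 09:30–10:00, 11:00–11:15, 12:15–13:45, 14:45–15:15.
That is 4 disjoint pieces.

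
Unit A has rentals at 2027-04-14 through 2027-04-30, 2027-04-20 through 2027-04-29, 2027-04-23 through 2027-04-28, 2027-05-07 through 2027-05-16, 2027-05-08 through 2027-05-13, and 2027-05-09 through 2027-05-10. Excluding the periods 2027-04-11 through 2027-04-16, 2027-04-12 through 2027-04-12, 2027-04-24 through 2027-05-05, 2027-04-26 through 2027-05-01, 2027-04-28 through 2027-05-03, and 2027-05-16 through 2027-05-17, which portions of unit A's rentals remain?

2027-04-17 through 2027-04-23, 2027-05-07 through 2027-05-15

Merge the first list: 2027-04-14 through 2027-04-30, 2027-05-07 through 2027-05-16.
Merge the second list: 2027-04-11 through 2027-04-16, 2027-04-24 through 2027-05-05, 2027-05-16 through 2027-05-17.
2027-04-14 through 2027-04-30 \ B = 2027-04-17 through 2027-04-23.
2027-05-07 through 2027-05-16 \ B = 2027-05-07 through 2027-05-15.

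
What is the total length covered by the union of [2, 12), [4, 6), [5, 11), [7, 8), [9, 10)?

Merged: [2, 12).
Length: 10.

10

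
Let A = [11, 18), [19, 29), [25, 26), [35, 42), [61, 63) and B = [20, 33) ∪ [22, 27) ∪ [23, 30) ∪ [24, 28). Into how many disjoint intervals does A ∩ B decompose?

1

First set merges to [11, 18), [19, 29), [35, 42), [61, 63).
Second set merges to [20, 33).
A ∩ B = [20, 29).
That is 1 disjoint piece.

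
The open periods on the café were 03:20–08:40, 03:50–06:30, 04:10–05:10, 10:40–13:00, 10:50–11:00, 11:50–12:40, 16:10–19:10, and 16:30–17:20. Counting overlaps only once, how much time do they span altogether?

10 h 40 min

Merged: 03:20–08:40, 10:40–13:00, 16:10–19:10.
Lengths: 5 h 20 min + 2 h 20 min + 3 h = 10 h 40 min.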